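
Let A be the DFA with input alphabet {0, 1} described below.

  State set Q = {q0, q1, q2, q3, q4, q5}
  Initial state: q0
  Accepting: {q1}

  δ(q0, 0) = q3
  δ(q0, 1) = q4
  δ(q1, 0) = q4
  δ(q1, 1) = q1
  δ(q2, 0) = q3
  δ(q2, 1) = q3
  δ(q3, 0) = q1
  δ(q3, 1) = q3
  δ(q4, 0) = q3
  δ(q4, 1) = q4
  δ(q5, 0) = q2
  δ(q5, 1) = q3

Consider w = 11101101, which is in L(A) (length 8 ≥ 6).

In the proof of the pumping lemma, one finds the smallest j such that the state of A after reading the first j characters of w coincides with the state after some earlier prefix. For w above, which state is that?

q4

Run of A on w = 1 1 1 0 1 1 0 1:
  step 0: q0  (start)
  step 1: q4  (read 1: q0→q4)
  step 2: q4  (read 1: q4→q4)   ← first repeat (q4 seen earlier)
  step 3: q4  (read 1: q4→q4)
  step 4: q3  (read 0: q4→q3)
  step 5: q3  (read 1: q3→q3)
  step 6: q3  (read 1: q3→q3)
  step 7: q1  (read 0: q3→q1)
  step 8: q1  (read 1: q1→q1)

The earliest repeat is at step j = 2: A is in q4, which it already visited at step i = 1.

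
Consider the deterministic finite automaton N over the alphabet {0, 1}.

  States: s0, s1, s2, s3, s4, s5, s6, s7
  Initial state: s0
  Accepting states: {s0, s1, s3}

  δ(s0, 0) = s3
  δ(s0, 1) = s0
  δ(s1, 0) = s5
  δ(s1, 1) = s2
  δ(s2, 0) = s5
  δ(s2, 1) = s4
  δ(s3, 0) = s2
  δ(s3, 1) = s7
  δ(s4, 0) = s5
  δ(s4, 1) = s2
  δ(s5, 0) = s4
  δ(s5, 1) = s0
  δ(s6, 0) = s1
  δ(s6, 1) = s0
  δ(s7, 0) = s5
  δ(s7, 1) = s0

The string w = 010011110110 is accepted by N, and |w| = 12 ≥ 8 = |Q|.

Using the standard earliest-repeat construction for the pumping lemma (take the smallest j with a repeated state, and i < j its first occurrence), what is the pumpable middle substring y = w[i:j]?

Run of N on w = 0 1 0 0 1 1 1 1 0 1 1 0:
  step 0: s0  (start)
  step 1: s3  (read 0: s0→s3)
  step 2: s7  (read 1: s3→s7)
  step 3: s5  (read 0: s7→s5)
  step 4: s4  (read 0: s5→s4)
  step 5: s2  (read 1: s4→s2)
  step 6: s4  (read 1: s2→s4)   ← first repeat (s4 seen earlier)
  step 7: s2  (read 1: s4→s2)
  step 8: s4  (read 1: s2→s4)
  step 9: s5  (read 0: s4→s5)
  step 10: s0  (read 1: s5→s0)
  step 11: s0  (read 1: s0→s0)
  step 12: s3  (read 0: s0→s3)

So i = 4, j = 6, giving x = w[0:4] = 0100, y = w[4:6] = 11, z = w[6:12] = 110110.
Check: |xy| = 6 ≤ 8 and |y| = 2 ≥ 1. Reading y takes N from s4 back to s4, so every xyⁱz is accepted.

11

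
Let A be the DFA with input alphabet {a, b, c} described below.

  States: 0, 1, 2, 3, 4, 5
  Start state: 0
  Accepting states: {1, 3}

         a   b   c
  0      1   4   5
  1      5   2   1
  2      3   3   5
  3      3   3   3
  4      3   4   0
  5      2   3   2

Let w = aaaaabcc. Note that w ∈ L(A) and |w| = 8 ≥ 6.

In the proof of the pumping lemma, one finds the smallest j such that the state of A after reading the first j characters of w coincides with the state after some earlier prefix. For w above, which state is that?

State sequence: 0 -a-> 1 -a-> 5 -a-> 2 -a-> 3 -a-> 3 -b-> 3 -c-> 3 -c-> 3
First repeat at step 5: 3 was already visited.

The earliest repeat is at step j = 5: A is in 3, which it already visited at step i = 4.

3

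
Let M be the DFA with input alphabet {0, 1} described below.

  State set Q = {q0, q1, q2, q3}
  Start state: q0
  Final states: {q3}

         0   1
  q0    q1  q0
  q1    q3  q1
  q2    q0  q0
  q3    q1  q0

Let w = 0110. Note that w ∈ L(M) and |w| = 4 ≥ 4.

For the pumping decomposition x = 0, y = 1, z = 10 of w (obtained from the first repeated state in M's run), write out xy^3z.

xy^3z = 0·1·1·1·10 = 011110.
Reading y = 1 takes M from q1 back to q1, so after x·y·y·y the machine is still in q1, and z then leads to the accepting state q3. Hence 011110 ∈ L(M).

011110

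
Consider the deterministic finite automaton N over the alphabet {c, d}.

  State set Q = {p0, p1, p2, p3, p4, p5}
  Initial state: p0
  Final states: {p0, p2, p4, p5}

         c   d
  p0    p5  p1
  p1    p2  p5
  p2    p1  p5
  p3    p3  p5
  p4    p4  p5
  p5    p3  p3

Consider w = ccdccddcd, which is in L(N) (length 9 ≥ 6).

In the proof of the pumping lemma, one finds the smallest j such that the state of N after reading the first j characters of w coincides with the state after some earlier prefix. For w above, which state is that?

State sequence: p0 -c-> p5 -c-> p3 -d-> p5 -c-> p3 -c-> p3 -d-> p5 -d-> p3 -c-> p3 -d-> p5
First repeat at step 3: p5 was already visited.

The earliest repeat is at step j = 3: N is in p5, which it already visited at step i = 1.

p5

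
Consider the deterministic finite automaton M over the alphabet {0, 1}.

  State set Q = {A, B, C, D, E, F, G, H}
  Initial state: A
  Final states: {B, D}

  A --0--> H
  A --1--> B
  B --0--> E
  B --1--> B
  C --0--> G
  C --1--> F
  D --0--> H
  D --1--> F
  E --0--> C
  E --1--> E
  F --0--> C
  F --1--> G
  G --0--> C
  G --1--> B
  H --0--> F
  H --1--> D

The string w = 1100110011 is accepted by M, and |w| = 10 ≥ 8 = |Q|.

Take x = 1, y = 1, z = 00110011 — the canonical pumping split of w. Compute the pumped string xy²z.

11100110011

xy^2z = 1·1·1·00110011 = 11100110011.
Reading y = 1 takes M from B back to B, so after x·y·y the machine is still in B, and z then leads to the accepting state B. Hence 11100110011 ∈ L(M).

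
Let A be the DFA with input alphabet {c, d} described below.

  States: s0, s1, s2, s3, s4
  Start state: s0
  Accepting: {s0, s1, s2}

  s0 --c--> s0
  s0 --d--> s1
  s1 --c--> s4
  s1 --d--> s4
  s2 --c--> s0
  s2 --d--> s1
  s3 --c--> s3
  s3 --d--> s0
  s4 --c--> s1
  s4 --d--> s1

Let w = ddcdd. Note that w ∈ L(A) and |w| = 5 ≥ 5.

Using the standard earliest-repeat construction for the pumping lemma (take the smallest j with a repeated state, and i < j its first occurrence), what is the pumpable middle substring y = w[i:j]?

State sequence: s0 -d-> s1 -d-> s4 -c-> s1 -d-> s4 -d-> s1
First repeat at step 3: s1 was already visited.

So i = 1, j = 3, giving x = w[0:1] = d, y = w[1:3] = dc, z = w[3:5] = dd.
Check: |xy| = 3 ≤ 5 and |y| = 2 ≥ 1. Reading y takes A from s1 back to s1, so every xyⁱz is accepted.

dc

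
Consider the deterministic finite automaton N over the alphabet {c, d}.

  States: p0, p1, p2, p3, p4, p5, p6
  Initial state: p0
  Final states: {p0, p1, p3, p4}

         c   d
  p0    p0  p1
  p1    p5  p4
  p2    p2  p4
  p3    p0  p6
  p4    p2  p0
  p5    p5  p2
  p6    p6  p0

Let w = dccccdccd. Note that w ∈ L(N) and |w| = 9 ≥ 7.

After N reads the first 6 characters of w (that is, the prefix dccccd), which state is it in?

p2

State sequence: p0 -d-> p1 -c-> p5 -c-> p5 -c-> p5 -c-> p5 -d-> p2

After reading 6 characters, N is in state p2.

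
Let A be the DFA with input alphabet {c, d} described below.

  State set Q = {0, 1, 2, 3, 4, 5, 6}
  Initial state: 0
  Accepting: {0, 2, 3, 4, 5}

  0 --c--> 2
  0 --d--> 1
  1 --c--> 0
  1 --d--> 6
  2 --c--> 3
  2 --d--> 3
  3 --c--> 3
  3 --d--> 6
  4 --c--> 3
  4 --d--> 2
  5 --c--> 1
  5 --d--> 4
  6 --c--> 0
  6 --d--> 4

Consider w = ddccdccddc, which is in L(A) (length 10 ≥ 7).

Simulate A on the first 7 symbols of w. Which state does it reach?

Run of A on the first 7 characters of w = d d c c d c c:
  step 0: 0  (start)
  step 1: 1  (read d: 0→1)
  step 2: 6  (read d: 1→6)
  step 3: 0  (read c: 6→0)
  step 4: 2  (read c: 0→2)
  step 5: 3  (read d: 2→3)
  step 6: 3  (read c: 3→3)
  step 7: 3  (read c: 3→3)

After reading 7 characters, A is in state 3.

3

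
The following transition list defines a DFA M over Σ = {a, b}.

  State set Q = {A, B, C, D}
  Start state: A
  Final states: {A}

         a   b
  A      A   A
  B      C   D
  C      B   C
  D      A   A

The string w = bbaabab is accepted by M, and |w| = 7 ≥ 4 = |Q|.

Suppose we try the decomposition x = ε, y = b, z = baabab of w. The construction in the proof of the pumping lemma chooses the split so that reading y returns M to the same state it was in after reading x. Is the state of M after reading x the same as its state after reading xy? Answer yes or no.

yes

State sequence: A -b-> A

After x (step 0): A. After xy (step 1): A.
They match, so y = b drives M around a cycle from A back to itself; pumping y any number of times keeps M in A before reading z, and xyⁱz ∈ L(M) for every i ≥ 0.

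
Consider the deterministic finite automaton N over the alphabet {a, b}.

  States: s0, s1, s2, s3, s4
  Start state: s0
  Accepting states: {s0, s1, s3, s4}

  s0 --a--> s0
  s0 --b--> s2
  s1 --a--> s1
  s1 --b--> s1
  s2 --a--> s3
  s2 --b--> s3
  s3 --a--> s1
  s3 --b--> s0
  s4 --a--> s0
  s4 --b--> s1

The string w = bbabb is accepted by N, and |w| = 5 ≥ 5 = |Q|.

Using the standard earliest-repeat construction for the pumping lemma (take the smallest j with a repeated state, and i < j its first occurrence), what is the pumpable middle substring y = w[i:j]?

b

Run of N on w = b b a b b:
  step 0: s0  (start)
  step 1: s2  (read b: s0→s2)
  step 2: s3  (read b: s2→s3)
  step 3: s1  (read a: s3→s1)
  step 4: s1  (read b: s1→s1)   ← first repeat (s1 seen earlier)
  step 5: s1  (read b: s1→s1)

So i = 3, j = 4, giving x = w[0:3] = bba, y = w[3:4] = b, z = w[4:5] = b.
Check: |xy| = 4 ≤ 5 and |y| = 1 ≥ 1. Reading y takes N from s1 back to s1, so every xyⁱz is accepted.
The DFA has 5 states, so the proof of the pumping lemma guarantees a repeated state among the first 5+1 visited; the segment between the two visits is the pumpable y.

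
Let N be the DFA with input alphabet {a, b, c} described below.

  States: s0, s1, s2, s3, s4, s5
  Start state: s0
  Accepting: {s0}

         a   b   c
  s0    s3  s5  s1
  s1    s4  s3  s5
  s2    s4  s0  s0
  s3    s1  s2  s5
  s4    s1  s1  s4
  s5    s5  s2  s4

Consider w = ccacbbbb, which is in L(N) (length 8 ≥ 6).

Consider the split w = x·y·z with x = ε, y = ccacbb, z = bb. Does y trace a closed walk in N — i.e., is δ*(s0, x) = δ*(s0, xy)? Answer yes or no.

no

Run of N on the first 6 characters of w = c c a c b b:
  step 0: s0  (start)
  step 1: s1  (read c: s0→s1)
  step 2: s5  (read c: s1→s5)
  step 3: s5  (read a: s5→s5)
  step 4: s4  (read c: s5→s4)
  step 5: s1  (read b: s4→s1)
  step 6: s3  (read b: s1→s3)

After x (step 0): s0. After xy (step 6): s3.
They differ (s0 ≠ s3), so y is not a cycle from the state after x; this split is not the one the pumping-lemma construction produces, and pumping y need not keep the string in L(N).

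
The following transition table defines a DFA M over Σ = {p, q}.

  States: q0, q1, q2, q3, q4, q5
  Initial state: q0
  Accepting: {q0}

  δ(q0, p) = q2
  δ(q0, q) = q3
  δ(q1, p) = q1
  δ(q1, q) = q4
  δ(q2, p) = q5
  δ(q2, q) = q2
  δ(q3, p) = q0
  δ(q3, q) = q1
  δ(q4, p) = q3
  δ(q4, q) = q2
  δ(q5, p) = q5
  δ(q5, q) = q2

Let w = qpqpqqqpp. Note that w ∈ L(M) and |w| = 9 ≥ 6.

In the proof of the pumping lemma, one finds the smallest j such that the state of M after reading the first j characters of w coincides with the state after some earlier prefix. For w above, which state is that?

State sequence: q0 -q-> q3 -p-> q0 -q-> q3 -p-> q0 -q-> q3 -q-> q1 -q-> q4 -p-> q3 -p-> q0
First repeat at step 2: q0 was already visited.

The earliest repeat is at step j = 2: M is in q0, which it already visited at step i = 0.
With |Q| = 6, pigeonhole forces a state repeat no later than step 6; the substring read between the first and second visits to that state can be pumped.

q0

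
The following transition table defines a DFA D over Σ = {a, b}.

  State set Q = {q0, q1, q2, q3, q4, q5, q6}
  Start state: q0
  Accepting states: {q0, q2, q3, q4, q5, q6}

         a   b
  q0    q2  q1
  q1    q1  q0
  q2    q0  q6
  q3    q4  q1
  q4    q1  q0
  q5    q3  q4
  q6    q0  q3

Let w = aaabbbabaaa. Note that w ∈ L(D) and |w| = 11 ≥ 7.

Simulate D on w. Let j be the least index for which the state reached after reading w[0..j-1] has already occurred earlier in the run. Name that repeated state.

q0

State sequence: q0 -a-> q2 -a-> q0 -a-> q2 -b-> q6 -b-> q3 -b-> q1 -a-> q1 -b-> q0 -a-> q2 -a-> q0 -a-> q2
First repeat at step 2: q0 was already visited.

The earliest repeat is at step j = 2: D is in q0, which it already visited at step i = 0.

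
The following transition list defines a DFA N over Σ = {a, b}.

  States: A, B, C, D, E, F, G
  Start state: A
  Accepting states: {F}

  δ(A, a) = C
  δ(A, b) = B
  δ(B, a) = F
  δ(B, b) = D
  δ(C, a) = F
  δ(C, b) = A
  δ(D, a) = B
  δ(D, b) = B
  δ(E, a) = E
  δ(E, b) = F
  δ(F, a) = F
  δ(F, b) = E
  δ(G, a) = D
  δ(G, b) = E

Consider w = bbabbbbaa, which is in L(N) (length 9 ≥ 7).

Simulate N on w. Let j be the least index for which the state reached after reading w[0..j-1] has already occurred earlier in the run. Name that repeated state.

B

Run of N on w = b b a b b b b a a:
  step 0: A  (start)
  step 1: B  (read b: A→B)
  step 2: D  (read b: B→D)
  step 3: B  (read a: D→B)   ← first repeat (B seen earlier)
  step 4: D  (read b: B→D)
  step 5: B  (read b: D→B)
  step 6: D  (read b: B→D)
  step 7: B  (read b: D→B)
  step 8: F  (read a: B→F)
  step 9: F  (read a: F→F)

The earliest repeat is at step j = 3: N is in B, which it already visited at step i = 1.
Pumping length from the standard proof: p = 7 (the number of states). The repeated state found above gives |xy| = j ≤ 7 and |y| = j − i ≥ 1.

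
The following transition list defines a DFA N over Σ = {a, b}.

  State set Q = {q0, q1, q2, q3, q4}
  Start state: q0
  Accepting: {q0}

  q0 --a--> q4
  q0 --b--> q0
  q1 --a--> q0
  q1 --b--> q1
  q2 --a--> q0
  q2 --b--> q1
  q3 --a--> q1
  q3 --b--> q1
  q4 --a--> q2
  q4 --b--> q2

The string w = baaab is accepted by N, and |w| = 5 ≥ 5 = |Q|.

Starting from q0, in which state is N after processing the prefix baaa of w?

Run of N on the first 4 characters of w = b a a a:
  step 0: q0  (start)
  step 1: q0  (read b: q0→q0)
  step 2: q4  (read a: q0→q4)
  step 3: q2  (read a: q4→q2)
  step 4: q0  (read a: q2→q0)

After reading 4 characters, N is in state q0.

q0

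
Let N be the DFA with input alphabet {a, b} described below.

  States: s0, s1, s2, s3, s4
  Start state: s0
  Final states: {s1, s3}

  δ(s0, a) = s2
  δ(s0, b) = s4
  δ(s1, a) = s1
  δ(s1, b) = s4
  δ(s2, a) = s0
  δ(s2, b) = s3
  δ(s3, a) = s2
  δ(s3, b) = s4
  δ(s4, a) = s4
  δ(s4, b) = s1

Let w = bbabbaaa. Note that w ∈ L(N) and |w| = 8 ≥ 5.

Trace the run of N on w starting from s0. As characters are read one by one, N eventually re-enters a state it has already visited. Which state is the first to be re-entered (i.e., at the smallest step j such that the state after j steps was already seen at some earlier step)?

s1

Run of N on w = b b a b b a a a:
  step 0: s0  (start)
  step 1: s4  (read b: s0→s4)
  step 2: s1  (read b: s4→s1)
  step 3: s1  (read a: s1→s1)   ← first repeat (s1 seen earlier)
  step 4: s4  (read b: s1→s4)
  step 5: s1  (read b: s4→s1)
  step 6: s1  (read a: s1→s1)
  step 7: s1  (read a: s1→s1)
  step 8: s1  (read a: s1→s1)

The earliest repeat is at step j = 3: N is in s1, which it already visited at step i = 2.
Pumping length from the standard proof: p = 5 (the number of states). The repeated state found above gives |xy| = j ≤ 5 and |y| = j − i ≥ 1.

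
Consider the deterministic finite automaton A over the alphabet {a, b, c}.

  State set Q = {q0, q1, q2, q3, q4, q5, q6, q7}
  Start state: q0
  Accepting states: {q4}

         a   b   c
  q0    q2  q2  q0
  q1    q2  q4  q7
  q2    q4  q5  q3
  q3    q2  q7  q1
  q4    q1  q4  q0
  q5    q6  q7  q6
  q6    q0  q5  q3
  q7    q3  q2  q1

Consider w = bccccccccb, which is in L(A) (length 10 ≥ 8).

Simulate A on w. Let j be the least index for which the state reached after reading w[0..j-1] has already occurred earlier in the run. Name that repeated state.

State sequence: q0 -b-> q2 -c-> q3 -c-> q1 -c-> q7 -c-> q1 -c-> q7 -c-> q1 -c-> q7 -c-> q1 -b-> q4
First repeat at step 5: q1 was already visited.

The earliest repeat is at step j = 5: A is in q1, which it already visited at step i = 3.
The DFA has 8 states, so the proof of the pumping lemma guarantees a repeated state among the first 8+1 visited; the segment between the two visits is the pumpable y.

q1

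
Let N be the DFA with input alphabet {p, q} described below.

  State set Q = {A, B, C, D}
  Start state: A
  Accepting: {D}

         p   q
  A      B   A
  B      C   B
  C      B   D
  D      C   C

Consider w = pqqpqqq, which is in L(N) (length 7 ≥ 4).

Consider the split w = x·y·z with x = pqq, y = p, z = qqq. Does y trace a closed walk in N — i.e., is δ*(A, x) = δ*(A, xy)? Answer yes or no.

Run of N on the first 4 characters of w = p q q p:
  step 0: A  (start)
  step 1: B  (read p: A→B)
  step 2: B  (read q: B→B)
  step 3: B  (read q: B→B)
  step 4: C  (read p: B→C)

After x (step 3): B. After xy (step 4): C.
They differ (B ≠ C), so y is not a cycle from the state after x; this split is not the one the pumping-lemma construction produces, and pumping y need not keep the string in L(N).

no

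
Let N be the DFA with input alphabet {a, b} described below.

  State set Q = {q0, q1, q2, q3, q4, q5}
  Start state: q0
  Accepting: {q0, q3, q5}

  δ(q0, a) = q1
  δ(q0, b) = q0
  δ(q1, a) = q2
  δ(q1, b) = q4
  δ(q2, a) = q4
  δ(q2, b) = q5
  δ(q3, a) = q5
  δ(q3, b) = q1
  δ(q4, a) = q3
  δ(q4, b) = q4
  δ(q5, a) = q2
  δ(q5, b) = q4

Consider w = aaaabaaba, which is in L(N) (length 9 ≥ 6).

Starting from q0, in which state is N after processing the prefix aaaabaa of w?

Run of N on the first 7 characters of w = a a a a b a a:
  step 0: q0  (start)
  step 1: q1  (read a: q0→q1)
  step 2: q2  (read a: q1→q2)
  step 3: q4  (read a: q2→q4)
  step 4: q3  (read a: q4→q3)
  step 5: q1  (read b: q3→q1)
  step 6: q2  (read a: q1→q2)
  step 7: q4  (read a: q2→q4)

After reading 7 characters, N is in state q4.

q4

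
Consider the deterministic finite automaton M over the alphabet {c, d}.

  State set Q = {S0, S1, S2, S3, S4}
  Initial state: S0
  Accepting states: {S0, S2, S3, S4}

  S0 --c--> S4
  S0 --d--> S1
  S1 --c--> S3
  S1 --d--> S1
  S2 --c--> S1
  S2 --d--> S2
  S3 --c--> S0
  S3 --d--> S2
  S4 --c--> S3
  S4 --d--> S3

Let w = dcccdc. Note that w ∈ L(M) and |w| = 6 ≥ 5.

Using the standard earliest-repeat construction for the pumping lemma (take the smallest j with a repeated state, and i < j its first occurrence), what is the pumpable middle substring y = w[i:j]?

State sequence: S0 -d-> S1 -c-> S3 -c-> S0 -c-> S4 -d-> S3 -c-> S0
First repeat at step 3: S0 was already visited.

So i = 0, j = 3, giving x = w[0:0] = ε, y = w[0:3] = dcc, z = w[3:6] = cdc.
Check: |xy| = 3 ≤ 5 and |y| = 3 ≥ 1. Reading y takes M from S0 back to S0, so every xyⁱz is accepted.

dcc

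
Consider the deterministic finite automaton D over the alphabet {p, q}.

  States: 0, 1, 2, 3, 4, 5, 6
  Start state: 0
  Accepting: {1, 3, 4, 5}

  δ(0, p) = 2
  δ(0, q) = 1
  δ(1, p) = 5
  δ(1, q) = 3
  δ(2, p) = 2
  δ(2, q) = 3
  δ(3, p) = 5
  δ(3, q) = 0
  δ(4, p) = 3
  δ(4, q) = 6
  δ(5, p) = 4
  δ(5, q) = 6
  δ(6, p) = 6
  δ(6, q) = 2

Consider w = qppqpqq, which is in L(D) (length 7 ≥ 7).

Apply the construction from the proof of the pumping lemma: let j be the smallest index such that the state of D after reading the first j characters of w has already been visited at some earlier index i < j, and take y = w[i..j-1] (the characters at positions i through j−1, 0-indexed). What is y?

Run of D on w = q p p q p q q:
  step 0: 0  (start)
  step 1: 1  (read q: 0→1)
  step 2: 5  (read p: 1→5)
  step 3: 4  (read p: 5→4)
  step 4: 6  (read q: 4→6)
  step 5: 6  (read p: 6→6)   ← first repeat (6 seen earlier)
  step 6: 2  (read q: 6→2)
  step 7: 3  (read q: 2→3)

So i = 4, j = 5, giving x = w[0:4] = qppq, y = w[4:5] = p, z = w[5:7] = qq.
Check: |xy| = 5 ≤ 7 and |y| = 1 ≥ 1. Reading y takes D from 6 back to 6, so every xyⁱz is accepted.
Since D has 7 states, any run of length ≥ 7 visits 7+1 states, so by pigeonhole some state repeats within the first 7 steps — that repeat gives the pumpable loop.

p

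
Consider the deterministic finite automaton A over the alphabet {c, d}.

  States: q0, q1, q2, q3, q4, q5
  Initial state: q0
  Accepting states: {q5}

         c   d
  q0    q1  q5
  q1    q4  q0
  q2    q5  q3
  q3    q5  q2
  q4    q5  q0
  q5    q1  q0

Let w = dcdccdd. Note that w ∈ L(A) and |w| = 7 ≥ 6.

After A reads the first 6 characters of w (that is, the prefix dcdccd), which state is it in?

q0

State sequence: q0 -d-> q5 -c-> q1 -d-> q0 -c-> q1 -c-> q4 -d-> q0

After reading 6 characters, A is in state q0.
(This kind of state-tracing is the core of the pumping-lemma construction: with 6 states, pigeonhole forces a repeat within the first 6 steps.)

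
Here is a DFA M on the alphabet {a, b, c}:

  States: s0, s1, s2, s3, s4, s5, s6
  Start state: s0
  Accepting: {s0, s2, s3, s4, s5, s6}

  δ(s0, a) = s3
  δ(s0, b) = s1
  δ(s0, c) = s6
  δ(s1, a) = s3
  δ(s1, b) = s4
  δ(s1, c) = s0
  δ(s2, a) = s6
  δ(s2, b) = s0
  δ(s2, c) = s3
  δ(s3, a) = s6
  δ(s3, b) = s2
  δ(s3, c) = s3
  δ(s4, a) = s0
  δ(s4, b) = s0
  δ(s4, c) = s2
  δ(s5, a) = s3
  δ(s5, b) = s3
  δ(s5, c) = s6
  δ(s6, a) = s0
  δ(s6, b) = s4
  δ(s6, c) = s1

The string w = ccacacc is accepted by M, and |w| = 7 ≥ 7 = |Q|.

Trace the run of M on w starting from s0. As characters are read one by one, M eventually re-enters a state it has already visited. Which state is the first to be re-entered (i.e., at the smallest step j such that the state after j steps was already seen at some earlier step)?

State sequence: s0 -c-> s6 -c-> s1 -a-> s3 -c-> s3 -a-> s6 -c-> s1 -c-> s0
First repeat at step 4: s3 was already visited.

The earliest repeat is at step j = 4: M is in s3, which it already visited at step i = 3.

s3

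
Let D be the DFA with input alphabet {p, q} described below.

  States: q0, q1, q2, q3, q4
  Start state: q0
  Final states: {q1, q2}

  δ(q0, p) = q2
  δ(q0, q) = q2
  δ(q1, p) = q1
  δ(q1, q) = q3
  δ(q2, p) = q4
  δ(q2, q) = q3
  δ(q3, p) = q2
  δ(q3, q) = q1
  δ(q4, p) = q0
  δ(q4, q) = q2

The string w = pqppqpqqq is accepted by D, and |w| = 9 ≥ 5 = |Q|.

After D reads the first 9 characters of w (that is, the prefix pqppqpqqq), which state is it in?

q1

Run of D on the first 9 characters of w = p q p p q p q q q:
  step 0: q0  (start)
  step 1: q2  (read p: q0→q2)
  step 2: q3  (read q: q2→q3)
  step 3: q2  (read p: q3→q2)
  step 4: q4  (read p: q2→q4)
  step 5: q2  (read q: q4→q2)
  step 6: q4  (read p: q2→q4)
  step 7: q2  (read q: q4→q2)
  step 8: q3  (read q: q2→q3)
  step 9: q1  (read q: q3→q1)

After reading 9 characters, D is in state q1.
(This kind of state-tracing is the core of the pumping-lemma construction: with 5 states, pigeonhole forces a repeat within the first 5 steps.)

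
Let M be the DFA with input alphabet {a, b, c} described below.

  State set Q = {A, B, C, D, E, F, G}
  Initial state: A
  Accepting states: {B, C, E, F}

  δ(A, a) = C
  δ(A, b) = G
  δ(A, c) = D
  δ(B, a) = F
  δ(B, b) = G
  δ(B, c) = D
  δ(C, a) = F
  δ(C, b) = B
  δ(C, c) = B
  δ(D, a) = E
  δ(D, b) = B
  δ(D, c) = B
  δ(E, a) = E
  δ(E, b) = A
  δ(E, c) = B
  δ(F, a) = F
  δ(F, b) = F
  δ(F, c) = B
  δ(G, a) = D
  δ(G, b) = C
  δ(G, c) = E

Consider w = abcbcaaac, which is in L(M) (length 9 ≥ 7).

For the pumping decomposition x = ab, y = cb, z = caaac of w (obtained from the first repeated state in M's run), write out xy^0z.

abcaaac

xy⁰z = xz = ab·caaac = abcaaac.
Reading y = cb takes M from B back to B, so after x the machine is still in B, and z then leads to the accepting state B. Hence abcaaac ∈ L(M).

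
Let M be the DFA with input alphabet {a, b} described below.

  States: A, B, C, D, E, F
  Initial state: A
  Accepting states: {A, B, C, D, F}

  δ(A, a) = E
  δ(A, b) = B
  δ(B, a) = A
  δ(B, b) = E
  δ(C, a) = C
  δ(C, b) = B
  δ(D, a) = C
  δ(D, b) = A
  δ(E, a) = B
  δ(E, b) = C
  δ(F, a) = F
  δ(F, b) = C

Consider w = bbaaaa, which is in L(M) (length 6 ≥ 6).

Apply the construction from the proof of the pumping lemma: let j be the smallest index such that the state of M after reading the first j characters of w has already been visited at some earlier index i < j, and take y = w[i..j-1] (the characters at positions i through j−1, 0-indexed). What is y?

ba

State sequence: A -b-> B -b-> E -a-> B -a-> A -a-> E -a-> B
First repeat at step 3: B was already visited.

So i = 1, j = 3, giving x = w[0:1] = b, y = w[1:3] = ba, z = w[3:6] = aaa.
Check: |xy| = 3 ≤ 6 and |y| = 2 ≥ 1. Reading y takes M from B back to B, so every xyⁱz is accepted.
Since M has 6 states, any run of length ≥ 6 visits 6+1 states, so by pigeonhole some state repeats within the first 6 steps — that repeat gives the pumpable loop.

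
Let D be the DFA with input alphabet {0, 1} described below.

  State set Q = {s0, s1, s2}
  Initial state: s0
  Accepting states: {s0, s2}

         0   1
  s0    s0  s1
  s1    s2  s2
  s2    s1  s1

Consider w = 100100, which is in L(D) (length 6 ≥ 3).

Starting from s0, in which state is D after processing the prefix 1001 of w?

s2

State sequence: s0 -1-> s1 -0-> s2 -0-> s1 -1-> s2

After reading 4 characters, D is in state s2.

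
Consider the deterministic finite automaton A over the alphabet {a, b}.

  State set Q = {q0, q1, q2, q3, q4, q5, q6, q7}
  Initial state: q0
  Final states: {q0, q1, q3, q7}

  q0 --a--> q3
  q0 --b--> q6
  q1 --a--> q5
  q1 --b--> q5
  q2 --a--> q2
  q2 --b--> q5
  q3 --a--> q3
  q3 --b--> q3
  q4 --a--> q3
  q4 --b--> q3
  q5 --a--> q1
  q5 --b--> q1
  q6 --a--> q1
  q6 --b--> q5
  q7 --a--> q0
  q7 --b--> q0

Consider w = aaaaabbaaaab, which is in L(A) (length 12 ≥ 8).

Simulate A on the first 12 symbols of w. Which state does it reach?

q3

State sequence: q0 -a-> q3 -a-> q3 -a-> q3 -a-> q3 -a-> q3 -b-> q3 -b-> q3 -a-> q3 -a-> q3 -a-> q3 -a-> q3 -b-> q3

After reading 12 characters, A is in state q3.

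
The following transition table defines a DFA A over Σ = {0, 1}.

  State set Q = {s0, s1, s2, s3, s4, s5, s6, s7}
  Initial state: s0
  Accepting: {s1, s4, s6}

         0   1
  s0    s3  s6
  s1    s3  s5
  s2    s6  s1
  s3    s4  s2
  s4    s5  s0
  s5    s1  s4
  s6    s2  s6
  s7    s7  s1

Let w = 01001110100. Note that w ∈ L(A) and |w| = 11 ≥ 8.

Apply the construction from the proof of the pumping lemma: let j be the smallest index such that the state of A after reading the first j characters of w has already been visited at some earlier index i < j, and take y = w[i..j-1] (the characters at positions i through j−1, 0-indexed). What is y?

Run of A on w = 0 1 0 0 1 1 1 0 1 0 0:
  step 0: s0  (start)
  step 1: s3  (read 0: s0→s3)
  step 2: s2  (read 1: s3→s2)
  step 3: s6  (read 0: s2→s6)
  step 4: s2  (read 0: s6→s2)   ← first repeat (s2 seen earlier)
  step 5: s1  (read 1: s2→s1)
  step 6: s5  (read 1: s1→s5)
  step 7: s4  (read 1: s5→s4)
  step 8: s5  (read 0: s4→s5)
  step 9: s4  (read 1: s5→s4)
  step 10: s5  (read 0: s4→s5)
  step 11: s1  (read 0: s5→s1)

So i = 2, j = 4, giving x = w[0:2] = 01, y = w[2:4] = 00, z = w[4:11] = 1110100.
Check: |xy| = 4 ≤ 8 and |y| = 2 ≥ 1. Reading y takes A from s2 back to s2, so every xyⁱz is accepted.

00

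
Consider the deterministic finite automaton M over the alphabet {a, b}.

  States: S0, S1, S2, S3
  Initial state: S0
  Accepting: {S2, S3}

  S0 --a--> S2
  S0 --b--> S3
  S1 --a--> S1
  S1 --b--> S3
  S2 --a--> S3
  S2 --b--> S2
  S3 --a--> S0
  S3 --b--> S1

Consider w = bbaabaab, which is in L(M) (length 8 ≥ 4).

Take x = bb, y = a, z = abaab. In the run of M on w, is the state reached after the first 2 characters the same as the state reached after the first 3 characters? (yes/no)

State sequence: S0 -b-> S3 -b-> S1 -a-> S1

After x (step 2): S1. After xy (step 3): S1.
They match, so y = a drives M around a cycle from S1 back to itself; pumping y any number of times keeps M in S1 before reading z, and xyⁱz ∈ L(M) for every i ≥ 0.

yes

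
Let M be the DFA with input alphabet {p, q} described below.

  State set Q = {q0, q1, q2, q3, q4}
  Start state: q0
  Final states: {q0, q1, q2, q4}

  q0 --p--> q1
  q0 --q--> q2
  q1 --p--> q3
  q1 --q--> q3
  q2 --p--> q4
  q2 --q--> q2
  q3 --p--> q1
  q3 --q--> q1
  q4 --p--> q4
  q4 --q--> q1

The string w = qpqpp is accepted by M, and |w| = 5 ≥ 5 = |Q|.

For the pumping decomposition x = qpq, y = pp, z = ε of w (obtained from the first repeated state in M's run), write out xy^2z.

qpqpppp

xy^2z = qpq·pp·pp·ε = qpqpppp.
Reading y = pp takes M from q1 back to q1, so after x·y·y the machine is still in q1, and z then leads to the accepting state q1. Hence qpqpppp ∈ L(M).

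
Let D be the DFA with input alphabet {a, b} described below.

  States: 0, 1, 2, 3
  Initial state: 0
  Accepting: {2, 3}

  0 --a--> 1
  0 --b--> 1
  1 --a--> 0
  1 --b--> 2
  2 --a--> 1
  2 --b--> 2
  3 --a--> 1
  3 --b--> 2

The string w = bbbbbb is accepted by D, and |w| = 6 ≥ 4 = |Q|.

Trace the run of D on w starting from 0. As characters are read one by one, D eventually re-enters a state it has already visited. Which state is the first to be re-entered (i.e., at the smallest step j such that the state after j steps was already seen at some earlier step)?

Run of D on w = b b b b b b:
  step 0: 0  (start)
  step 1: 1  (read b: 0→1)
  step 2: 2  (read b: 1→2)
  step 3: 2  (read b: 2→2)   ← first repeat (2 seen earlier)
  step 4: 2  (read b: 2→2)
  step 5: 2  (read b: 2→2)
  step 6: 2  (read b: 2→2)

The earliest repeat is at step j = 3: D is in 2, which it already visited at step i = 2.
With |Q| = 4, pigeonhole forces a state repeat no later than step 4; the substring read between the first and second visits to that state can be pumped.

2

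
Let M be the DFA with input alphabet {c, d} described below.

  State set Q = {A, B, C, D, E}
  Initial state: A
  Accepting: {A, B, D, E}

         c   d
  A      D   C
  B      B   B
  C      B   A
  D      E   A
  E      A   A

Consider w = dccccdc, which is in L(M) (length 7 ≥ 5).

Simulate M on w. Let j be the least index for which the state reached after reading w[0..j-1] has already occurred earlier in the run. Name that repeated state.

State sequence: A -d-> C -c-> B -c-> B -c-> B -c-> B -d-> B -c-> B
First repeat at step 3: B was already visited.

The earliest repeat is at step j = 3: M is in B, which it already visited at step i = 2.
With |Q| = 5, pigeonhole forces a state repeat no later than step 5; the substring read between the first and second visits to that state can be pumped.

B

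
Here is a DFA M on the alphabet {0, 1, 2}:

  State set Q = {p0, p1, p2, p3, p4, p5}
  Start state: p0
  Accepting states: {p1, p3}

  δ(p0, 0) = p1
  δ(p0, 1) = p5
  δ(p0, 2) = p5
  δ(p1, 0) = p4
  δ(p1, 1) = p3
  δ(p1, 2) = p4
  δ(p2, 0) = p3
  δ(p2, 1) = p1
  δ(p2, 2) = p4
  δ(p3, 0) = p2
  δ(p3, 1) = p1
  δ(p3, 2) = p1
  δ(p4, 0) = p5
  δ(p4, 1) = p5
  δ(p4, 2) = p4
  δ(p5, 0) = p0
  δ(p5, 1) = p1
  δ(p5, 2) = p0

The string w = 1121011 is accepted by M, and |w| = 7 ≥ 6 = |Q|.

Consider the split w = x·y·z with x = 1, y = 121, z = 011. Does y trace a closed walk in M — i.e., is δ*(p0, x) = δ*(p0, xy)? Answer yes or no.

State sequence: p0 -1-> p5 -1-> p1 -2-> p4 -1-> p5

After x (step 1): p5. After xy (step 4): p5.
They match, so y = 121 drives M around a cycle from p5 back to itself; pumping y any number of times keeps M in p5 before reading z, and xyⁱz ∈ L(M) for every i ≥ 0.

yes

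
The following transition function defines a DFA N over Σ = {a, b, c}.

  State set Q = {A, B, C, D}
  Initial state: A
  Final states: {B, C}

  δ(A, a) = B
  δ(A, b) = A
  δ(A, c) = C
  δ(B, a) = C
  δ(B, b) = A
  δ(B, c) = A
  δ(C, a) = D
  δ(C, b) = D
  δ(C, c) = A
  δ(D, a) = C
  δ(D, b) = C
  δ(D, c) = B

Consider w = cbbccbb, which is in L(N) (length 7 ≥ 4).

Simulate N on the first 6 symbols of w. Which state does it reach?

Run of N on the first 6 characters of w = c b b c c b:
  step 0: A  (start)
  step 1: C  (read c: A→C)
  step 2: D  (read b: C→D)
  step 3: C  (read b: D→C)
  step 4: A  (read c: C→A)
  step 5: C  (read c: A→C)
  step 6: D  (read b: C→D)

After reading 6 characters, N is in state D.

D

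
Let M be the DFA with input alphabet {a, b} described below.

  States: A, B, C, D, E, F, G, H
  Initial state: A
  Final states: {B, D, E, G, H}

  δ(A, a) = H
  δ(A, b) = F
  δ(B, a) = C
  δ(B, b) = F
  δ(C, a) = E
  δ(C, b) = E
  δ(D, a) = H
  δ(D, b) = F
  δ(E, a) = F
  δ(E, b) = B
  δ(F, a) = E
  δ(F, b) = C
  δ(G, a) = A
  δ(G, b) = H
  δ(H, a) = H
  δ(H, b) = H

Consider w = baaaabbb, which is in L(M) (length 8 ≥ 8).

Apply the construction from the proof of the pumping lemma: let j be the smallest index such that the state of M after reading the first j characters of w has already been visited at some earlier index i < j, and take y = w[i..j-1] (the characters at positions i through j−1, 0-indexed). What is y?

aa

State sequence: A -b-> F -a-> E -a-> F -a-> E -a-> F -b-> C -b-> E -b-> B
First repeat at step 3: F was already visited.

So i = 1, j = 3, giving x = w[0:1] = b, y = w[1:3] = aa, z = w[3:8] = aabbb.
Check: |xy| = 3 ≤ 8 and |y| = 2 ≥ 1. Reading y takes M from F back to F, so every xyⁱz is accepted.
With |Q| = 8, pigeonhole forces a state repeat no later than step 8; the substring read between the first and second visits to that state can be pumped.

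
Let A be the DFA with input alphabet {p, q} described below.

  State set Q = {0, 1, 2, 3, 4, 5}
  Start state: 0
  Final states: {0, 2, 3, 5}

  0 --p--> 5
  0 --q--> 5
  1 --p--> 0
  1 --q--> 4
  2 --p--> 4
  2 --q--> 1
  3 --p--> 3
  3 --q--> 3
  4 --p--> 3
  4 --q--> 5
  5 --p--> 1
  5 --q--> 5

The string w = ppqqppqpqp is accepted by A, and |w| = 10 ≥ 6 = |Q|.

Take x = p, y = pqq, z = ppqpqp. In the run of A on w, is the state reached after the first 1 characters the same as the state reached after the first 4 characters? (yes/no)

yes

Run of A on the first 4 characters of w = p p q q:
  step 0: 0  (start)
  step 1: 5  (read p: 0→5)
  step 2: 1  (read p: 5→1)
  step 3: 4  (read q: 1→4)
  step 4: 5  (read q: 4→5)

After x (step 1): 5. After xy (step 4): 5.
They match, so y = pqq drives A around a cycle from 5 back to itself; pumping y any number of times keeps A in 5 before reading z, and xyⁱz ∈ L(A) for every i ≥ 0.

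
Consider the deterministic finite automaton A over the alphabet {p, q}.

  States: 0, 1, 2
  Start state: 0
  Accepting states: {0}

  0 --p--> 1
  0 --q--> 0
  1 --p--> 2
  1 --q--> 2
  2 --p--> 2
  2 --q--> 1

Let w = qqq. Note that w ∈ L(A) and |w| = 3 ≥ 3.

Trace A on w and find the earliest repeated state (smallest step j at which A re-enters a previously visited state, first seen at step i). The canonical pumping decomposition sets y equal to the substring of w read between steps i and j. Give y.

q

Run of A on w = q q q:
  step 0: 0  (start)
  step 1: 0  (read q: 0→0)   ← first repeat (0 seen earlier)
  step 2: 0  (read q: 0→0)
  step 3: 0  (read q: 0→0)

So i = 0, j = 1, giving x = w[0:0] = ε, y = w[0:1] = q, z = w[1:3] = qq.
Check: |xy| = 1 ≤ 3 and |y| = 1 ≥ 1. Reading y takes A from 0 back to 0, so every xyⁱz is accepted.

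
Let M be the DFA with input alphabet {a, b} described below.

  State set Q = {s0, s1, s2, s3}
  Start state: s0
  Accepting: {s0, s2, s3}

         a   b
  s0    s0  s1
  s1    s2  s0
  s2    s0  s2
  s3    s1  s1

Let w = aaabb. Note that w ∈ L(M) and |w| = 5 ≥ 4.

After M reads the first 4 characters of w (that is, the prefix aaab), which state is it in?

s1

Run of M on the first 4 characters of w = a a a b:
  step 0: s0  (start)
  step 1: s0  (read a: s0→s0)
  step 2: s0  (read a: s0→s0)
  step 3: s0  (read a: s0→s0)
  step 4: s1  (read b: s0→s1)

After reading 4 characters, M is in state s1.
(This kind of state-tracing is the core of the pumping-lemma construction: with 4 states, pigeonhole forces a repeat within the first 4 steps.)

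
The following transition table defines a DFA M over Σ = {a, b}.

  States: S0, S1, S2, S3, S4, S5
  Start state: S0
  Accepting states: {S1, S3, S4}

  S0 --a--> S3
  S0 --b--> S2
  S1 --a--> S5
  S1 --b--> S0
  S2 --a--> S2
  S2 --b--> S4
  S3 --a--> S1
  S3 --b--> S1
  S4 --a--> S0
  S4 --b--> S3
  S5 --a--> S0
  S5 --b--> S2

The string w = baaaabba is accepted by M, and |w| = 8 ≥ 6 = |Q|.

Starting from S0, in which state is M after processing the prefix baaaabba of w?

State sequence: S0 -b-> S2 -a-> S2 -a-> S2 -a-> S2 -a-> S2 -b-> S4 -b-> S3 -a-> S1

After reading 8 characters, M is in state S1.

S1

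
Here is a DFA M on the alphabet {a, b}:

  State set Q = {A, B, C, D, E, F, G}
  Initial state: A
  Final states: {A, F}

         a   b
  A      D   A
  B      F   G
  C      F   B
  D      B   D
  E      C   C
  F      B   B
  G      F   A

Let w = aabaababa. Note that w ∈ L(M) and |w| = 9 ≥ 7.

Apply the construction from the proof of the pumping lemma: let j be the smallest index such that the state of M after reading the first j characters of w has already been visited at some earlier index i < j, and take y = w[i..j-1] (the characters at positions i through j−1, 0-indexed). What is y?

baa

State sequence: A -a-> D -a-> B -b-> G -a-> F -a-> B -b-> G -a-> F -b-> B -a-> F
First repeat at step 5: B was already visited.

So i = 2, j = 5, giving x = w[0:2] = aa, y = w[2:5] = baa, z = w[5:9] = baba.
Check: |xy| = 5 ≤ 7 and |y| = 3 ≥ 1. Reading y takes M from B back to B, so every xyⁱz is accepted.
With |Q| = 7, pigeonhole forces a state repeat no later than step 7; the substring read between the first and second visits to that state can be pumped.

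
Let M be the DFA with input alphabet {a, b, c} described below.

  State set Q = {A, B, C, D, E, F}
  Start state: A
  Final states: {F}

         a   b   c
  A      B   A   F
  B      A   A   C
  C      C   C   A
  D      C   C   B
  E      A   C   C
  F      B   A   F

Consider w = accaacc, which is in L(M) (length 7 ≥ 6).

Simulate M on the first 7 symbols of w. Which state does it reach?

F

State sequence: A -a-> B -c-> C -c-> A -a-> B -a-> A -c-> F -c-> F

After reading 7 characters, M is in state F.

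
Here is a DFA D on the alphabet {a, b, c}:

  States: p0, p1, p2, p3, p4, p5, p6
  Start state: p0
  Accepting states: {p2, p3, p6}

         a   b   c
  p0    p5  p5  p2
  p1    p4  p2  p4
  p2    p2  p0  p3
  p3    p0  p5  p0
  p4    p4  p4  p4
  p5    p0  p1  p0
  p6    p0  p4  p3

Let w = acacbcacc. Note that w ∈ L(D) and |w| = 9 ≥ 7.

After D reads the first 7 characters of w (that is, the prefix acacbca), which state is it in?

State sequence: p0 -a-> p5 -c-> p0 -a-> p5 -c-> p0 -b-> p5 -c-> p0 -a-> p5

After reading 7 characters, D is in state p5.

p5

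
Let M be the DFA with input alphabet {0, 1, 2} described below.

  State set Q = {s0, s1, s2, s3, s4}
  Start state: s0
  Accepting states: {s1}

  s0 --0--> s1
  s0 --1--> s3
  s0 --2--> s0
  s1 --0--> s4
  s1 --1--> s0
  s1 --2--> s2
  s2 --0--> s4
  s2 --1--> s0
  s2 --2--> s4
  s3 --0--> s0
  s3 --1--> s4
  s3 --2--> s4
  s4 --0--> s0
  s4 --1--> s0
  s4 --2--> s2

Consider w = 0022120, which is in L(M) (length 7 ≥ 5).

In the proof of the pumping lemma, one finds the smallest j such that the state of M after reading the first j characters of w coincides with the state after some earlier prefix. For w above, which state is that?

State sequence: s0 -0-> s1 -0-> s4 -2-> s2 -2-> s4 -1-> s0 -2-> s0 -0-> s1
First repeat at step 4: s4 was already visited.

The earliest repeat is at step j = 4: M is in s4, which it already visited at step i = 2.
Since M has 5 states, any run of length ≥ 5 visits 5+1 states, so by pigeonhole some state repeats within the first 5 steps — that repeat gives the pumpable loop.

s4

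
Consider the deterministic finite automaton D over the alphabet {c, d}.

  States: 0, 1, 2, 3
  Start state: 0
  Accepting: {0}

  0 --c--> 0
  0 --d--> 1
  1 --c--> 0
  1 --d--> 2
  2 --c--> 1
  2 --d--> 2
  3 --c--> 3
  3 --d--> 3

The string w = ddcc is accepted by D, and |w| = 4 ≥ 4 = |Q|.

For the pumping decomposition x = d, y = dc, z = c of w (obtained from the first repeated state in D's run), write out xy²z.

xy^2z = d·dc·dc·c = ddcdcc.
Reading y = dc takes D from 1 back to 1, so after x·y·y the machine is still in 1, and z then leads to the accepting state 0. Hence ddcdcc ∈ L(D).

ddcdcc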